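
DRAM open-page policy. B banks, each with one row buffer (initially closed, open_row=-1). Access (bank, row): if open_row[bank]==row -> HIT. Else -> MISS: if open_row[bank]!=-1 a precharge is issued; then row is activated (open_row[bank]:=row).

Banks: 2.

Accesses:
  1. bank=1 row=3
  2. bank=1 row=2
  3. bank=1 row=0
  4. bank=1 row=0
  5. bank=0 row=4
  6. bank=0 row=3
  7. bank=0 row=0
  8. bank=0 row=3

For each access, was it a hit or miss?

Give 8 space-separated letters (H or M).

Acc 1: bank1 row3 -> MISS (open row3); precharges=0
Acc 2: bank1 row2 -> MISS (open row2); precharges=1
Acc 3: bank1 row0 -> MISS (open row0); precharges=2
Acc 4: bank1 row0 -> HIT
Acc 5: bank0 row4 -> MISS (open row4); precharges=2
Acc 6: bank0 row3 -> MISS (open row3); precharges=3
Acc 7: bank0 row0 -> MISS (open row0); precharges=4
Acc 8: bank0 row3 -> MISS (open row3); precharges=5

Answer: M M M H M M M M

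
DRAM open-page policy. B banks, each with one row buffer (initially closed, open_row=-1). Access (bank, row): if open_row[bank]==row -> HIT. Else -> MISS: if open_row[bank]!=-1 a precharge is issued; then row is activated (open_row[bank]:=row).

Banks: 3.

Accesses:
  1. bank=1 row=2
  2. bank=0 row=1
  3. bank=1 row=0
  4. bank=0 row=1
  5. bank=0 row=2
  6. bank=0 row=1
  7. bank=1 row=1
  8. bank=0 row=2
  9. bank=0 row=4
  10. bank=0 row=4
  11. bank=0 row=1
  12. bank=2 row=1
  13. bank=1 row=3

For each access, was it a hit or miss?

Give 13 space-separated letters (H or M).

Acc 1: bank1 row2 -> MISS (open row2); precharges=0
Acc 2: bank0 row1 -> MISS (open row1); precharges=0
Acc 3: bank1 row0 -> MISS (open row0); precharges=1
Acc 4: bank0 row1 -> HIT
Acc 5: bank0 row2 -> MISS (open row2); precharges=2
Acc 6: bank0 row1 -> MISS (open row1); precharges=3
Acc 7: bank1 row1 -> MISS (open row1); precharges=4
Acc 8: bank0 row2 -> MISS (open row2); precharges=5
Acc 9: bank0 row4 -> MISS (open row4); precharges=6
Acc 10: bank0 row4 -> HIT
Acc 11: bank0 row1 -> MISS (open row1); precharges=7
Acc 12: bank2 row1 -> MISS (open row1); precharges=7
Acc 13: bank1 row3 -> MISS (open row3); precharges=8

Answer: M M M H M M M M M H M M M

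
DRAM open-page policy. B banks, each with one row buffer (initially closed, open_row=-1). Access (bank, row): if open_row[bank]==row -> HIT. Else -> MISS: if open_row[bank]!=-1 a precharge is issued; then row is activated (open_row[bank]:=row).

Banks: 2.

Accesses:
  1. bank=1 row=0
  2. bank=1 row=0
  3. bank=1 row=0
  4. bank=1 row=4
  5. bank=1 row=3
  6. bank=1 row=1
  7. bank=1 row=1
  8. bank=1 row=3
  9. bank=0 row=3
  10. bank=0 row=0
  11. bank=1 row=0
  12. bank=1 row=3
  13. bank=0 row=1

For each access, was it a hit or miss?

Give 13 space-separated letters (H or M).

Acc 1: bank1 row0 -> MISS (open row0); precharges=0
Acc 2: bank1 row0 -> HIT
Acc 3: bank1 row0 -> HIT
Acc 4: bank1 row4 -> MISS (open row4); precharges=1
Acc 5: bank1 row3 -> MISS (open row3); precharges=2
Acc 6: bank1 row1 -> MISS (open row1); precharges=3
Acc 7: bank1 row1 -> HIT
Acc 8: bank1 row3 -> MISS (open row3); precharges=4
Acc 9: bank0 row3 -> MISS (open row3); precharges=4
Acc 10: bank0 row0 -> MISS (open row0); precharges=5
Acc 11: bank1 row0 -> MISS (open row0); precharges=6
Acc 12: bank1 row3 -> MISS (open row3); precharges=7
Acc 13: bank0 row1 -> MISS (open row1); precharges=8

Answer: M H H M M M H M M M M M M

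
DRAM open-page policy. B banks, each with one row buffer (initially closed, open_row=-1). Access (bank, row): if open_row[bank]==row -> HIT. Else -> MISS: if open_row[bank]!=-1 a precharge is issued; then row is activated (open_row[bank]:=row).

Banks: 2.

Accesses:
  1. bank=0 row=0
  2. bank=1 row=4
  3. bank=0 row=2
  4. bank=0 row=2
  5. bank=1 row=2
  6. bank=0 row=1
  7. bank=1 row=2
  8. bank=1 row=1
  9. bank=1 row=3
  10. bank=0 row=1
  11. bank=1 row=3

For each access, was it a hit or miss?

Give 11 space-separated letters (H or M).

Acc 1: bank0 row0 -> MISS (open row0); precharges=0
Acc 2: bank1 row4 -> MISS (open row4); precharges=0
Acc 3: bank0 row2 -> MISS (open row2); precharges=1
Acc 4: bank0 row2 -> HIT
Acc 5: bank1 row2 -> MISS (open row2); precharges=2
Acc 6: bank0 row1 -> MISS (open row1); precharges=3
Acc 7: bank1 row2 -> HIT
Acc 8: bank1 row1 -> MISS (open row1); precharges=4
Acc 9: bank1 row3 -> MISS (open row3); precharges=5
Acc 10: bank0 row1 -> HIT
Acc 11: bank1 row3 -> HIT

Answer: M M M H M M H M M H H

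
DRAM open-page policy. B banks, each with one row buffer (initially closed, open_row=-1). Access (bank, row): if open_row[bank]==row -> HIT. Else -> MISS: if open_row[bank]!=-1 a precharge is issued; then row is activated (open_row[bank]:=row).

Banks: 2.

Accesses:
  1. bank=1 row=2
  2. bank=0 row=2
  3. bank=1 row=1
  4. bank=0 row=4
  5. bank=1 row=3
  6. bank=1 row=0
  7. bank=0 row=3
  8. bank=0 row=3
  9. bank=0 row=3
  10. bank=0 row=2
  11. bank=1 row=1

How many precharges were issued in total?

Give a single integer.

Acc 1: bank1 row2 -> MISS (open row2); precharges=0
Acc 2: bank0 row2 -> MISS (open row2); precharges=0
Acc 3: bank1 row1 -> MISS (open row1); precharges=1
Acc 4: bank0 row4 -> MISS (open row4); precharges=2
Acc 5: bank1 row3 -> MISS (open row3); precharges=3
Acc 6: bank1 row0 -> MISS (open row0); precharges=4
Acc 7: bank0 row3 -> MISS (open row3); precharges=5
Acc 8: bank0 row3 -> HIT
Acc 9: bank0 row3 -> HIT
Acc 10: bank0 row2 -> MISS (open row2); precharges=6
Acc 11: bank1 row1 -> MISS (open row1); precharges=7

Answer: 7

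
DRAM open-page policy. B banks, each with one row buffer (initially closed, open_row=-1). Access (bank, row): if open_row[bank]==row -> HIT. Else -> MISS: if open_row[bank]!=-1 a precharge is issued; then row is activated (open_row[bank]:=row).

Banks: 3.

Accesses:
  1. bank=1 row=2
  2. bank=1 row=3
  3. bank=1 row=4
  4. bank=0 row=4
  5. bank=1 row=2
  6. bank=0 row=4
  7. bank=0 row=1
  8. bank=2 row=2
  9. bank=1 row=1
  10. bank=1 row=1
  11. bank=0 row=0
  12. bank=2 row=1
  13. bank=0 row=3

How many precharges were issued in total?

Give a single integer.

Acc 1: bank1 row2 -> MISS (open row2); precharges=0
Acc 2: bank1 row3 -> MISS (open row3); precharges=1
Acc 3: bank1 row4 -> MISS (open row4); precharges=2
Acc 4: bank0 row4 -> MISS (open row4); precharges=2
Acc 5: bank1 row2 -> MISS (open row2); precharges=3
Acc 6: bank0 row4 -> HIT
Acc 7: bank0 row1 -> MISS (open row1); precharges=4
Acc 8: bank2 row2 -> MISS (open row2); precharges=4
Acc 9: bank1 row1 -> MISS (open row1); precharges=5
Acc 10: bank1 row1 -> HIT
Acc 11: bank0 row0 -> MISS (open row0); precharges=6
Acc 12: bank2 row1 -> MISS (open row1); precharges=7
Acc 13: bank0 row3 -> MISS (open row3); precharges=8

Answer: 8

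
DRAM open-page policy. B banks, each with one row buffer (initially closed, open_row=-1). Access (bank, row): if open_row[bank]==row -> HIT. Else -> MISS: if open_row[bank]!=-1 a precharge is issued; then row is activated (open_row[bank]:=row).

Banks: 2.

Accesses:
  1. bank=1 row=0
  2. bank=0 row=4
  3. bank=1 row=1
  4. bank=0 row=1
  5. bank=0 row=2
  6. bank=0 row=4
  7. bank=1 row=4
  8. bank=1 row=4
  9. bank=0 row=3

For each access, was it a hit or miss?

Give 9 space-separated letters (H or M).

Answer: M M M M M M M H M

Derivation:
Acc 1: bank1 row0 -> MISS (open row0); precharges=0
Acc 2: bank0 row4 -> MISS (open row4); precharges=0
Acc 3: bank1 row1 -> MISS (open row1); precharges=1
Acc 4: bank0 row1 -> MISS (open row1); precharges=2
Acc 5: bank0 row2 -> MISS (open row2); precharges=3
Acc 6: bank0 row4 -> MISS (open row4); precharges=4
Acc 7: bank1 row4 -> MISS (open row4); precharges=5
Acc 8: bank1 row4 -> HIT
Acc 9: bank0 row3 -> MISS (open row3); precharges=6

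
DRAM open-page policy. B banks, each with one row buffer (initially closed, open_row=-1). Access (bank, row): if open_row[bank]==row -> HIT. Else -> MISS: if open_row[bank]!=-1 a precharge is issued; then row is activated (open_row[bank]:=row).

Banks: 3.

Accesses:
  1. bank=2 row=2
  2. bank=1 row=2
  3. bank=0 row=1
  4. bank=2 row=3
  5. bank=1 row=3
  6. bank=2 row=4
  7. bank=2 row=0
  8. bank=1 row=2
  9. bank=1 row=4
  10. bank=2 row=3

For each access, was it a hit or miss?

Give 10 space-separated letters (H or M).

Answer: M M M M M M M M M M

Derivation:
Acc 1: bank2 row2 -> MISS (open row2); precharges=0
Acc 2: bank1 row2 -> MISS (open row2); precharges=0
Acc 3: bank0 row1 -> MISS (open row1); precharges=0
Acc 4: bank2 row3 -> MISS (open row3); precharges=1
Acc 5: bank1 row3 -> MISS (open row3); precharges=2
Acc 6: bank2 row4 -> MISS (open row4); precharges=3
Acc 7: bank2 row0 -> MISS (open row0); precharges=4
Acc 8: bank1 row2 -> MISS (open row2); precharges=5
Acc 9: bank1 row4 -> MISS (open row4); precharges=6
Acc 10: bank2 row3 -> MISS (open row3); precharges=7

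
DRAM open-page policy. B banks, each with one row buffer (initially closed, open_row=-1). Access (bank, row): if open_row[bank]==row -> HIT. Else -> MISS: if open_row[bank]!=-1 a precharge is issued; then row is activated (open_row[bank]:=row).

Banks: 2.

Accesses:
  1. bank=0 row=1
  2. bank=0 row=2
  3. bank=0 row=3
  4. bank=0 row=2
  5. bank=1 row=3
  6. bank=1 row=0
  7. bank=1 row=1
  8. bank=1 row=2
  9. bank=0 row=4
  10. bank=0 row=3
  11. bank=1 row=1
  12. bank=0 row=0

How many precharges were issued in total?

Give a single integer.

Acc 1: bank0 row1 -> MISS (open row1); precharges=0
Acc 2: bank0 row2 -> MISS (open row2); precharges=1
Acc 3: bank0 row3 -> MISS (open row3); precharges=2
Acc 4: bank0 row2 -> MISS (open row2); precharges=3
Acc 5: bank1 row3 -> MISS (open row3); precharges=3
Acc 6: bank1 row0 -> MISS (open row0); precharges=4
Acc 7: bank1 row1 -> MISS (open row1); precharges=5
Acc 8: bank1 row2 -> MISS (open row2); precharges=6
Acc 9: bank0 row4 -> MISS (open row4); precharges=7
Acc 10: bank0 row3 -> MISS (open row3); precharges=8
Acc 11: bank1 row1 -> MISS (open row1); precharges=9
Acc 12: bank0 row0 -> MISS (open row0); precharges=10

Answer: 10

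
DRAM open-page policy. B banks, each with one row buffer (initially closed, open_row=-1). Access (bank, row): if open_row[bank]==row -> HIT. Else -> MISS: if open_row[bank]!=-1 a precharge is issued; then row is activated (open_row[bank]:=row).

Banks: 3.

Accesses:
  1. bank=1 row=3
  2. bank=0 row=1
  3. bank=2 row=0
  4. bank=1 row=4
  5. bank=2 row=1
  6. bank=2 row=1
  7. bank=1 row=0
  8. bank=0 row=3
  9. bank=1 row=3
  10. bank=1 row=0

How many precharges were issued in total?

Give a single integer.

Acc 1: bank1 row3 -> MISS (open row3); precharges=0
Acc 2: bank0 row1 -> MISS (open row1); precharges=0
Acc 3: bank2 row0 -> MISS (open row0); precharges=0
Acc 4: bank1 row4 -> MISS (open row4); precharges=1
Acc 5: bank2 row1 -> MISS (open row1); precharges=2
Acc 6: bank2 row1 -> HIT
Acc 7: bank1 row0 -> MISS (open row0); precharges=3
Acc 8: bank0 row3 -> MISS (open row3); precharges=4
Acc 9: bank1 row3 -> MISS (open row3); precharges=5
Acc 10: bank1 row0 -> MISS (open row0); precharges=6

Answer: 6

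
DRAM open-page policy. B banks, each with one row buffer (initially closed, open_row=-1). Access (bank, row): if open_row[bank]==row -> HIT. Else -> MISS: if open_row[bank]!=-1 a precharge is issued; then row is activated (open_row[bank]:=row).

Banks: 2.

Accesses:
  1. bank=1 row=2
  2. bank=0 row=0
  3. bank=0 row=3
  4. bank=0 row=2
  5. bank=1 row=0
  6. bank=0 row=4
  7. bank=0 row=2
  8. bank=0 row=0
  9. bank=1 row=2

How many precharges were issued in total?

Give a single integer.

Answer: 7

Derivation:
Acc 1: bank1 row2 -> MISS (open row2); precharges=0
Acc 2: bank0 row0 -> MISS (open row0); precharges=0
Acc 3: bank0 row3 -> MISS (open row3); precharges=1
Acc 4: bank0 row2 -> MISS (open row2); precharges=2
Acc 5: bank1 row0 -> MISS (open row0); precharges=3
Acc 6: bank0 row4 -> MISS (open row4); precharges=4
Acc 7: bank0 row2 -> MISS (open row2); precharges=5
Acc 8: bank0 row0 -> MISS (open row0); precharges=6
Acc 9: bank1 row2 -> MISS (open row2); precharges=7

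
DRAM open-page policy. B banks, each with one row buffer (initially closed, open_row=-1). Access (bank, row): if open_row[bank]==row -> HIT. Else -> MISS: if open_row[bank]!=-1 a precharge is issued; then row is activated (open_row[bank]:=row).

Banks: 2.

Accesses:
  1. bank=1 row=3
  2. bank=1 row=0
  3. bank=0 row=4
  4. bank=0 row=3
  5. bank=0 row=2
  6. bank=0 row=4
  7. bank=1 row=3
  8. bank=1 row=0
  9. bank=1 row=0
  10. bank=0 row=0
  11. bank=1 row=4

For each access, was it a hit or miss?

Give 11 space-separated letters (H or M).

Answer: M M M M M M M M H M M

Derivation:
Acc 1: bank1 row3 -> MISS (open row3); precharges=0
Acc 2: bank1 row0 -> MISS (open row0); precharges=1
Acc 3: bank0 row4 -> MISS (open row4); precharges=1
Acc 4: bank0 row3 -> MISS (open row3); precharges=2
Acc 5: bank0 row2 -> MISS (open row2); precharges=3
Acc 6: bank0 row4 -> MISS (open row4); precharges=4
Acc 7: bank1 row3 -> MISS (open row3); precharges=5
Acc 8: bank1 row0 -> MISS (open row0); precharges=6
Acc 9: bank1 row0 -> HIT
Acc 10: bank0 row0 -> MISS (open row0); precharges=7
Acc 11: bank1 row4 -> MISS (open row4); precharges=8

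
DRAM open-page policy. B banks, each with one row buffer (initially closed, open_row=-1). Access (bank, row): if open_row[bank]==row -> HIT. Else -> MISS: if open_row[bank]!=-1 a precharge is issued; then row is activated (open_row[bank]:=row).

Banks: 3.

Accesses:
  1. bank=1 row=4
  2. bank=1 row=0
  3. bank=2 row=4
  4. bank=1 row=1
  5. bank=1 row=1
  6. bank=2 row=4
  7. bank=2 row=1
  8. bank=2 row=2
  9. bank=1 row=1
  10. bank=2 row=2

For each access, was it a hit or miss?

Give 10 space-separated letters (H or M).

Answer: M M M M H H M M H H

Derivation:
Acc 1: bank1 row4 -> MISS (open row4); precharges=0
Acc 2: bank1 row0 -> MISS (open row0); precharges=1
Acc 3: bank2 row4 -> MISS (open row4); precharges=1
Acc 4: bank1 row1 -> MISS (open row1); precharges=2
Acc 5: bank1 row1 -> HIT
Acc 6: bank2 row4 -> HIT
Acc 7: bank2 row1 -> MISS (open row1); precharges=3
Acc 8: bank2 row2 -> MISS (open row2); precharges=4
Acc 9: bank1 row1 -> HIT
Acc 10: bank2 row2 -> HIT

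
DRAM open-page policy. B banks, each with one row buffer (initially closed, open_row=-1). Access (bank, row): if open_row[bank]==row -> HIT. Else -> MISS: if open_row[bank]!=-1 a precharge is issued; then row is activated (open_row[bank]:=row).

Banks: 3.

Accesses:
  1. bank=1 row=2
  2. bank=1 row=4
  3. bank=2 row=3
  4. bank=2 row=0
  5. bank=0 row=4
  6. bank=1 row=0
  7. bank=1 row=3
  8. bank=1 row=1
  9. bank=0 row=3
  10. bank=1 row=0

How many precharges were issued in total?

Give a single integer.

Answer: 7

Derivation:
Acc 1: bank1 row2 -> MISS (open row2); precharges=0
Acc 2: bank1 row4 -> MISS (open row4); precharges=1
Acc 3: bank2 row3 -> MISS (open row3); precharges=1
Acc 4: bank2 row0 -> MISS (open row0); precharges=2
Acc 5: bank0 row4 -> MISS (open row4); precharges=2
Acc 6: bank1 row0 -> MISS (open row0); precharges=3
Acc 7: bank1 row3 -> MISS (open row3); precharges=4
Acc 8: bank1 row1 -> MISS (open row1); precharges=5
Acc 9: bank0 row3 -> MISS (open row3); precharges=6
Acc 10: bank1 row0 -> MISS (open row0); precharges=7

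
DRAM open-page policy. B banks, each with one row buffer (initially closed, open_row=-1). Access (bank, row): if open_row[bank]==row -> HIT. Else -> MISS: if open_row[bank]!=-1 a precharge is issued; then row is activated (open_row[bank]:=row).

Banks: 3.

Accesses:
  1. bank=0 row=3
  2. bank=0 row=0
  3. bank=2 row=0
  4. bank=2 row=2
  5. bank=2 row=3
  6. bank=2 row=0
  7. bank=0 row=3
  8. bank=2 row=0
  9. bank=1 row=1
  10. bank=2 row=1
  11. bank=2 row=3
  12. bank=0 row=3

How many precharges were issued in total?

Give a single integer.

Acc 1: bank0 row3 -> MISS (open row3); precharges=0
Acc 2: bank0 row0 -> MISS (open row0); precharges=1
Acc 3: bank2 row0 -> MISS (open row0); precharges=1
Acc 4: bank2 row2 -> MISS (open row2); precharges=2
Acc 5: bank2 row3 -> MISS (open row3); precharges=3
Acc 6: bank2 row0 -> MISS (open row0); precharges=4
Acc 7: bank0 row3 -> MISS (open row3); precharges=5
Acc 8: bank2 row0 -> HIT
Acc 9: bank1 row1 -> MISS (open row1); precharges=5
Acc 10: bank2 row1 -> MISS (open row1); precharges=6
Acc 11: bank2 row3 -> MISS (open row3); precharges=7
Acc 12: bank0 row3 -> HIT

Answer: 7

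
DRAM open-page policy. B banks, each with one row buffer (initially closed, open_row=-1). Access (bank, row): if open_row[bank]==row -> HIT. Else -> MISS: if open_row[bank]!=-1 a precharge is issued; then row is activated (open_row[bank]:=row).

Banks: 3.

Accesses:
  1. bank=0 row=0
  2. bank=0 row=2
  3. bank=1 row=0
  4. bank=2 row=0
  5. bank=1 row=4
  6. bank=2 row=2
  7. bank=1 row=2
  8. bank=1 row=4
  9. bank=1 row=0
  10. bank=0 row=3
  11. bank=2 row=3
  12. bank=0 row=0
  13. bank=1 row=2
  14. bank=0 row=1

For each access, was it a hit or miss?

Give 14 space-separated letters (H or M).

Answer: M M M M M M M M M M M M M M

Derivation:
Acc 1: bank0 row0 -> MISS (open row0); precharges=0
Acc 2: bank0 row2 -> MISS (open row2); precharges=1
Acc 3: bank1 row0 -> MISS (open row0); precharges=1
Acc 4: bank2 row0 -> MISS (open row0); precharges=1
Acc 5: bank1 row4 -> MISS (open row4); precharges=2
Acc 6: bank2 row2 -> MISS (open row2); precharges=3
Acc 7: bank1 row2 -> MISS (open row2); precharges=4
Acc 8: bank1 row4 -> MISS (open row4); precharges=5
Acc 9: bank1 row0 -> MISS (open row0); precharges=6
Acc 10: bank0 row3 -> MISS (open row3); precharges=7
Acc 11: bank2 row3 -> MISS (open row3); precharges=8
Acc 12: bank0 row0 -> MISS (open row0); precharges=9
Acc 13: bank1 row2 -> MISS (open row2); precharges=10
Acc 14: bank0 row1 -> MISS (open row1); precharges=11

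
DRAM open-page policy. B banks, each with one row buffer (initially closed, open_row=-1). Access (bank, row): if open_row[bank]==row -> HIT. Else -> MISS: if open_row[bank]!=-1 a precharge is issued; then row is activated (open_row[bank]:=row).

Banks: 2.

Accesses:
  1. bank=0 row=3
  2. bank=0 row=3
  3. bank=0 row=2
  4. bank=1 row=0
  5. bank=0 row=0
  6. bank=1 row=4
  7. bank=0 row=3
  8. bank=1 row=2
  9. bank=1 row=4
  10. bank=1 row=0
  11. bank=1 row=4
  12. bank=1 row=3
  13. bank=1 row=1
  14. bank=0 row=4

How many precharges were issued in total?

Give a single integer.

Answer: 11

Derivation:
Acc 1: bank0 row3 -> MISS (open row3); precharges=0
Acc 2: bank0 row3 -> HIT
Acc 3: bank0 row2 -> MISS (open row2); precharges=1
Acc 4: bank1 row0 -> MISS (open row0); precharges=1
Acc 5: bank0 row0 -> MISS (open row0); precharges=2
Acc 6: bank1 row4 -> MISS (open row4); precharges=3
Acc 7: bank0 row3 -> MISS (open row3); precharges=4
Acc 8: bank1 row2 -> MISS (open row2); precharges=5
Acc 9: bank1 row4 -> MISS (open row4); precharges=6
Acc 10: bank1 row0 -> MISS (open row0); precharges=7
Acc 11: bank1 row4 -> MISS (open row4); precharges=8
Acc 12: bank1 row3 -> MISS (open row3); precharges=9
Acc 13: bank1 row1 -> MISS (open row1); precharges=10
Acc 14: bank0 row4 -> MISS (open row4); precharges=11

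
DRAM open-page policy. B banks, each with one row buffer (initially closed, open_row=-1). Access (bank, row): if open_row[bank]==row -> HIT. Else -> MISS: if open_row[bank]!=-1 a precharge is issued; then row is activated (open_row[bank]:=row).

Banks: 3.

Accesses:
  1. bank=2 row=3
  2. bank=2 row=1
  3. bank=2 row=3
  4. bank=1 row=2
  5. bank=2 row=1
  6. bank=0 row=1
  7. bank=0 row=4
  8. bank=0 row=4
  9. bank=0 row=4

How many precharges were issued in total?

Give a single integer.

Acc 1: bank2 row3 -> MISS (open row3); precharges=0
Acc 2: bank2 row1 -> MISS (open row1); precharges=1
Acc 3: bank2 row3 -> MISS (open row3); precharges=2
Acc 4: bank1 row2 -> MISS (open row2); precharges=2
Acc 5: bank2 row1 -> MISS (open row1); precharges=3
Acc 6: bank0 row1 -> MISS (open row1); precharges=3
Acc 7: bank0 row4 -> MISS (open row4); precharges=4
Acc 8: bank0 row4 -> HIT
Acc 9: bank0 row4 -> HIT

Answer: 4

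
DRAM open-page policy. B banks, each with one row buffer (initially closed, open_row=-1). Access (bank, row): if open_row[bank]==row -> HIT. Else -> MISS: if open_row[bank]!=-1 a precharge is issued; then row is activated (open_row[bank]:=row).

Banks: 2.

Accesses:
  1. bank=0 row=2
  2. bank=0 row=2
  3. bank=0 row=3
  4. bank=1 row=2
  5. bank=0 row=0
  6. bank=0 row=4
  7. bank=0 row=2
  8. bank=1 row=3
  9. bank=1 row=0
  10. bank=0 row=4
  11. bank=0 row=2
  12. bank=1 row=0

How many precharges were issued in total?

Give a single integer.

Acc 1: bank0 row2 -> MISS (open row2); precharges=0
Acc 2: bank0 row2 -> HIT
Acc 3: bank0 row3 -> MISS (open row3); precharges=1
Acc 4: bank1 row2 -> MISS (open row2); precharges=1
Acc 5: bank0 row0 -> MISS (open row0); precharges=2
Acc 6: bank0 row4 -> MISS (open row4); precharges=3
Acc 7: bank0 row2 -> MISS (open row2); precharges=4
Acc 8: bank1 row3 -> MISS (open row3); precharges=5
Acc 9: bank1 row0 -> MISS (open row0); precharges=6
Acc 10: bank0 row4 -> MISS (open row4); precharges=7
Acc 11: bank0 row2 -> MISS (open row2); precharges=8
Acc 12: bank1 row0 -> HIT

Answer: 8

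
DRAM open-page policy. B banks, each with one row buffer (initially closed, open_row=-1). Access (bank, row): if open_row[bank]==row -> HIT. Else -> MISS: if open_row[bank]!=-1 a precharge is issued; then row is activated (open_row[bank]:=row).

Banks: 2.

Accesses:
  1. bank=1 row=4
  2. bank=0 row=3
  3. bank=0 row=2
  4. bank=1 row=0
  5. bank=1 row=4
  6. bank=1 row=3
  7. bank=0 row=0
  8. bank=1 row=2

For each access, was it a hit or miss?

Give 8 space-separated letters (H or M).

Answer: M M M M M M M M

Derivation:
Acc 1: bank1 row4 -> MISS (open row4); precharges=0
Acc 2: bank0 row3 -> MISS (open row3); precharges=0
Acc 3: bank0 row2 -> MISS (open row2); precharges=1
Acc 4: bank1 row0 -> MISS (open row0); precharges=2
Acc 5: bank1 row4 -> MISS (open row4); precharges=3
Acc 6: bank1 row3 -> MISS (open row3); precharges=4
Acc 7: bank0 row0 -> MISS (open row0); precharges=5
Acc 8: bank1 row2 -> MISS (open row2); precharges=6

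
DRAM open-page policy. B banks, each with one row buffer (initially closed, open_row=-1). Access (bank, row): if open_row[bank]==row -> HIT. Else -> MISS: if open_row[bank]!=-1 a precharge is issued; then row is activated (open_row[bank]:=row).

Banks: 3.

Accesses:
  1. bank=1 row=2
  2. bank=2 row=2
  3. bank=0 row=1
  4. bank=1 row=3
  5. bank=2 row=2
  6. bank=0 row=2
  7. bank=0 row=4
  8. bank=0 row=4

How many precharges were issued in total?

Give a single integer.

Acc 1: bank1 row2 -> MISS (open row2); precharges=0
Acc 2: bank2 row2 -> MISS (open row2); precharges=0
Acc 3: bank0 row1 -> MISS (open row1); precharges=0
Acc 4: bank1 row3 -> MISS (open row3); precharges=1
Acc 5: bank2 row2 -> HIT
Acc 6: bank0 row2 -> MISS (open row2); precharges=2
Acc 7: bank0 row4 -> MISS (open row4); precharges=3
Acc 8: bank0 row4 -> HIT

Answer: 3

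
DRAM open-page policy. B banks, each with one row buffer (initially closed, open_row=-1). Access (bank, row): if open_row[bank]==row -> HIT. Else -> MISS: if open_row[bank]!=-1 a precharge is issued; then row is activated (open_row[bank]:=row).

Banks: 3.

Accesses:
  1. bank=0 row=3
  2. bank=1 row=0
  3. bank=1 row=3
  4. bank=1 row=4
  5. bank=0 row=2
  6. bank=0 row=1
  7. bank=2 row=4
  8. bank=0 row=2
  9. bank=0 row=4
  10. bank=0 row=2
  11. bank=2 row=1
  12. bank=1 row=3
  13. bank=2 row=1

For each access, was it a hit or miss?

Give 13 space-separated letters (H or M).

Acc 1: bank0 row3 -> MISS (open row3); precharges=0
Acc 2: bank1 row0 -> MISS (open row0); precharges=0
Acc 3: bank1 row3 -> MISS (open row3); precharges=1
Acc 4: bank1 row4 -> MISS (open row4); precharges=2
Acc 5: bank0 row2 -> MISS (open row2); precharges=3
Acc 6: bank0 row1 -> MISS (open row1); precharges=4
Acc 7: bank2 row4 -> MISS (open row4); precharges=4
Acc 8: bank0 row2 -> MISS (open row2); precharges=5
Acc 9: bank0 row4 -> MISS (open row4); precharges=6
Acc 10: bank0 row2 -> MISS (open row2); precharges=7
Acc 11: bank2 row1 -> MISS (open row1); precharges=8
Acc 12: bank1 row3 -> MISS (open row3); precharges=9
Acc 13: bank2 row1 -> HIT

Answer: M M M M M M M M M M M M H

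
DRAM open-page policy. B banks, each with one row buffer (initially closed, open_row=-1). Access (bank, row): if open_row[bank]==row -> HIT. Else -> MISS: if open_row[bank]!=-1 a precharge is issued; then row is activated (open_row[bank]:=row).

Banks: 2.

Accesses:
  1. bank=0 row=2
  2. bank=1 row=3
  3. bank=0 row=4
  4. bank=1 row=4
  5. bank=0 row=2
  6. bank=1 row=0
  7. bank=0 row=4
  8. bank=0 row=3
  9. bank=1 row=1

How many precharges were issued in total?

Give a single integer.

Answer: 7

Derivation:
Acc 1: bank0 row2 -> MISS (open row2); precharges=0
Acc 2: bank1 row3 -> MISS (open row3); precharges=0
Acc 3: bank0 row4 -> MISS (open row4); precharges=1
Acc 4: bank1 row4 -> MISS (open row4); precharges=2
Acc 5: bank0 row2 -> MISS (open row2); precharges=3
Acc 6: bank1 row0 -> MISS (open row0); precharges=4
Acc 7: bank0 row4 -> MISS (open row4); precharges=5
Acc 8: bank0 row3 -> MISS (open row3); precharges=6
Acc 9: bank1 row1 -> MISS (open row1); precharges=7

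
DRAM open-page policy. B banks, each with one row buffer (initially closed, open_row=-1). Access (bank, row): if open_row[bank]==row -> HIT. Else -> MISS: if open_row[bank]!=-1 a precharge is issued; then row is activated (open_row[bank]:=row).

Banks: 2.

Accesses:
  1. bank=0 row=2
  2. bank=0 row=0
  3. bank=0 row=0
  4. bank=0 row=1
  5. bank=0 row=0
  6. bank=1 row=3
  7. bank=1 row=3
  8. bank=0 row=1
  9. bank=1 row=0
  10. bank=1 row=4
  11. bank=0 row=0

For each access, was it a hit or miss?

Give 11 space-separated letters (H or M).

Answer: M M H M M M H M M M M

Derivation:
Acc 1: bank0 row2 -> MISS (open row2); precharges=0
Acc 2: bank0 row0 -> MISS (open row0); precharges=1
Acc 3: bank0 row0 -> HIT
Acc 4: bank0 row1 -> MISS (open row1); precharges=2
Acc 5: bank0 row0 -> MISS (open row0); precharges=3
Acc 6: bank1 row3 -> MISS (open row3); precharges=3
Acc 7: bank1 row3 -> HIT
Acc 8: bank0 row1 -> MISS (open row1); precharges=4
Acc 9: bank1 row0 -> MISS (open row0); precharges=5
Acc 10: bank1 row4 -> MISS (open row4); precharges=6
Acc 11: bank0 row0 -> MISS (open row0); precharges=7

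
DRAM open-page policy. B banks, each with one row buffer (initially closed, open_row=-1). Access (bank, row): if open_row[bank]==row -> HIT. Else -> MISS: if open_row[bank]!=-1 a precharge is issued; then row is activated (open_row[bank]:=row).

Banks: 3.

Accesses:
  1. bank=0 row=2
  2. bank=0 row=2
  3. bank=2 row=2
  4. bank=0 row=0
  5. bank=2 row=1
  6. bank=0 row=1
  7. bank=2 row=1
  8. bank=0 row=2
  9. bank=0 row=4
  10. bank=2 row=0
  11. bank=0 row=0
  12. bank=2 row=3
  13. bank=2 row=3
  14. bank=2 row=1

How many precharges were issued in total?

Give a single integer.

Answer: 9

Derivation:
Acc 1: bank0 row2 -> MISS (open row2); precharges=0
Acc 2: bank0 row2 -> HIT
Acc 3: bank2 row2 -> MISS (open row2); precharges=0
Acc 4: bank0 row0 -> MISS (open row0); precharges=1
Acc 5: bank2 row1 -> MISS (open row1); precharges=2
Acc 6: bank0 row1 -> MISS (open row1); precharges=3
Acc 7: bank2 row1 -> HIT
Acc 8: bank0 row2 -> MISS (open row2); precharges=4
Acc 9: bank0 row4 -> MISS (open row4); precharges=5
Acc 10: bank2 row0 -> MISS (open row0); precharges=6
Acc 11: bank0 row0 -> MISS (open row0); precharges=7
Acc 12: bank2 row3 -> MISS (open row3); precharges=8
Acc 13: bank2 row3 -> HIT
Acc 14: bank2 row1 -> MISS (open row1); precharges=9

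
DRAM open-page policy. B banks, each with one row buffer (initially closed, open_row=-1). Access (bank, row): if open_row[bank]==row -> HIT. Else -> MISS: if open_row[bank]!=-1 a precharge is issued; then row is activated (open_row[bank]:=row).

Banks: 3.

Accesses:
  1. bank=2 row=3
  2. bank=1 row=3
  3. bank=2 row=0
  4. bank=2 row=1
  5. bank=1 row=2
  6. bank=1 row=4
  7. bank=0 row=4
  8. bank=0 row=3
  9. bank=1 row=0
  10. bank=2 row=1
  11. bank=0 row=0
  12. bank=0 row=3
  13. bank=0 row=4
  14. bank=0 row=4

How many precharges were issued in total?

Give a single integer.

Acc 1: bank2 row3 -> MISS (open row3); precharges=0
Acc 2: bank1 row3 -> MISS (open row3); precharges=0
Acc 3: bank2 row0 -> MISS (open row0); precharges=1
Acc 4: bank2 row1 -> MISS (open row1); precharges=2
Acc 5: bank1 row2 -> MISS (open row2); precharges=3
Acc 6: bank1 row4 -> MISS (open row4); precharges=4
Acc 7: bank0 row4 -> MISS (open row4); precharges=4
Acc 8: bank0 row3 -> MISS (open row3); precharges=5
Acc 9: bank1 row0 -> MISS (open row0); precharges=6
Acc 10: bank2 row1 -> HIT
Acc 11: bank0 row0 -> MISS (open row0); precharges=7
Acc 12: bank0 row3 -> MISS (open row3); precharges=8
Acc 13: bank0 row4 -> MISS (open row4); precharges=9
Acc 14: bank0 row4 -> HIT

Answer: 9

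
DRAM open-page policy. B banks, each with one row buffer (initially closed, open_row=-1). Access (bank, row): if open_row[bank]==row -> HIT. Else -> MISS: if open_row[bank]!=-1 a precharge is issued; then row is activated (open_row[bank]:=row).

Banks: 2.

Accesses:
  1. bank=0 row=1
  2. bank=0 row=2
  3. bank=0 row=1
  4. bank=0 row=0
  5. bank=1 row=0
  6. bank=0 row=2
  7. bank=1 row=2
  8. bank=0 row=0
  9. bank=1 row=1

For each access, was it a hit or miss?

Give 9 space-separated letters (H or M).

Answer: M M M M M M M M M

Derivation:
Acc 1: bank0 row1 -> MISS (open row1); precharges=0
Acc 2: bank0 row2 -> MISS (open row2); precharges=1
Acc 3: bank0 row1 -> MISS (open row1); precharges=2
Acc 4: bank0 row0 -> MISS (open row0); precharges=3
Acc 5: bank1 row0 -> MISS (open row0); precharges=3
Acc 6: bank0 row2 -> MISS (open row2); precharges=4
Acc 7: bank1 row2 -> MISS (open row2); precharges=5
Acc 8: bank0 row0 -> MISS (open row0); precharges=6
Acc 9: bank1 row1 -> MISS (open row1); precharges=7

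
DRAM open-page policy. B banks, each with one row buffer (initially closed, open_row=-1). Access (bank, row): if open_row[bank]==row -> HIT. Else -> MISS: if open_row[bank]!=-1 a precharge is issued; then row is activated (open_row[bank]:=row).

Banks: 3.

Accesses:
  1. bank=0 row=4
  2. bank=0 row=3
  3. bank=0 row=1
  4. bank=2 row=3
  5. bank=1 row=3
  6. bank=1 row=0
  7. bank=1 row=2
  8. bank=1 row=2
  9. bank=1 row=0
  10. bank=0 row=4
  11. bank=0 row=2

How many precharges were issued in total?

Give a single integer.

Answer: 7

Derivation:
Acc 1: bank0 row4 -> MISS (open row4); precharges=0
Acc 2: bank0 row3 -> MISS (open row3); precharges=1
Acc 3: bank0 row1 -> MISS (open row1); precharges=2
Acc 4: bank2 row3 -> MISS (open row3); precharges=2
Acc 5: bank1 row3 -> MISS (open row3); precharges=2
Acc 6: bank1 row0 -> MISS (open row0); precharges=3
Acc 7: bank1 row2 -> MISS (open row2); precharges=4
Acc 8: bank1 row2 -> HIT
Acc 9: bank1 row0 -> MISS (open row0); precharges=5
Acc 10: bank0 row4 -> MISS (open row4); precharges=6
Acc 11: bank0 row2 -> MISS (open row2); precharges=7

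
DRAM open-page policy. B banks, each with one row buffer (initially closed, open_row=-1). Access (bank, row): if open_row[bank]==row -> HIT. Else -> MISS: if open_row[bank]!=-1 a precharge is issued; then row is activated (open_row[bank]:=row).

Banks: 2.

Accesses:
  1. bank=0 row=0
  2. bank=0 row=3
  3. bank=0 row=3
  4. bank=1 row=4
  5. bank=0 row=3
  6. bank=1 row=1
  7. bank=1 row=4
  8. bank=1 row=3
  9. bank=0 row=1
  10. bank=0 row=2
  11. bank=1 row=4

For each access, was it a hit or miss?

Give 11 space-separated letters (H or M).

Answer: M M H M H M M M M M M

Derivation:
Acc 1: bank0 row0 -> MISS (open row0); precharges=0
Acc 2: bank0 row3 -> MISS (open row3); precharges=1
Acc 3: bank0 row3 -> HIT
Acc 4: bank1 row4 -> MISS (open row4); precharges=1
Acc 5: bank0 row3 -> HIT
Acc 6: bank1 row1 -> MISS (open row1); precharges=2
Acc 7: bank1 row4 -> MISS (open row4); precharges=3
Acc 8: bank1 row3 -> MISS (open row3); precharges=4
Acc 9: bank0 row1 -> MISS (open row1); precharges=5
Acc 10: bank0 row2 -> MISS (open row2); precharges=6
Acc 11: bank1 row4 -> MISS (open row4); precharges=7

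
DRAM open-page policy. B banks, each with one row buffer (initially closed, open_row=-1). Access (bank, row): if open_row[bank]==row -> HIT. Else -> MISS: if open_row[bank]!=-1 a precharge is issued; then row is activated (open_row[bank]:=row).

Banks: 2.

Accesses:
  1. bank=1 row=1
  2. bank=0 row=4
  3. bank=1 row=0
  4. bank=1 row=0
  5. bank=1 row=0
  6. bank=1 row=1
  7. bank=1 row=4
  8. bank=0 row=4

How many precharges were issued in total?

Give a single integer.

Acc 1: bank1 row1 -> MISS (open row1); precharges=0
Acc 2: bank0 row4 -> MISS (open row4); precharges=0
Acc 3: bank1 row0 -> MISS (open row0); precharges=1
Acc 4: bank1 row0 -> HIT
Acc 5: bank1 row0 -> HIT
Acc 6: bank1 row1 -> MISS (open row1); precharges=2
Acc 7: bank1 row4 -> MISS (open row4); precharges=3
Acc 8: bank0 row4 -> HIT

Answer: 3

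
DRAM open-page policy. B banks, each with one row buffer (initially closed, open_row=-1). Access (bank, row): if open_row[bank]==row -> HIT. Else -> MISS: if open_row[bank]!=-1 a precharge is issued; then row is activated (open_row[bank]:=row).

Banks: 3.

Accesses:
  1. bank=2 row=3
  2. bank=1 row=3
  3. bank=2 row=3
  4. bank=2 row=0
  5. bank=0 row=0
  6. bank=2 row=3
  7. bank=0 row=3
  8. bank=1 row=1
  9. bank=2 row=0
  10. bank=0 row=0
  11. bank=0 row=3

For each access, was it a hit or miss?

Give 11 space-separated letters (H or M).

Acc 1: bank2 row3 -> MISS (open row3); precharges=0
Acc 2: bank1 row3 -> MISS (open row3); precharges=0
Acc 3: bank2 row3 -> HIT
Acc 4: bank2 row0 -> MISS (open row0); precharges=1
Acc 5: bank0 row0 -> MISS (open row0); precharges=1
Acc 6: bank2 row3 -> MISS (open row3); precharges=2
Acc 7: bank0 row3 -> MISS (open row3); precharges=3
Acc 8: bank1 row1 -> MISS (open row1); precharges=4
Acc 9: bank2 row0 -> MISS (open row0); precharges=5
Acc 10: bank0 row0 -> MISS (open row0); precharges=6
Acc 11: bank0 row3 -> MISS (open row3); precharges=7

Answer: M M H M M M M M M M M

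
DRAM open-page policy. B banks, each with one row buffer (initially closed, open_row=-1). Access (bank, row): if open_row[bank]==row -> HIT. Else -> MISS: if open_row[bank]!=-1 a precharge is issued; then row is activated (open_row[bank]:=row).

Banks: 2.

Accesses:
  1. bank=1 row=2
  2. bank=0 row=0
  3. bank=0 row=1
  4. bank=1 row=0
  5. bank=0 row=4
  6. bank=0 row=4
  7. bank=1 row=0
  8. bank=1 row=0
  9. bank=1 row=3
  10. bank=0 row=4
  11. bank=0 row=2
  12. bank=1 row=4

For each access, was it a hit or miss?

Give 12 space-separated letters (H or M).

Acc 1: bank1 row2 -> MISS (open row2); precharges=0
Acc 2: bank0 row0 -> MISS (open row0); precharges=0
Acc 3: bank0 row1 -> MISS (open row1); precharges=1
Acc 4: bank1 row0 -> MISS (open row0); precharges=2
Acc 5: bank0 row4 -> MISS (open row4); precharges=3
Acc 6: bank0 row4 -> HIT
Acc 7: bank1 row0 -> HIT
Acc 8: bank1 row0 -> HIT
Acc 9: bank1 row3 -> MISS (open row3); precharges=4
Acc 10: bank0 row4 -> HIT
Acc 11: bank0 row2 -> MISS (open row2); precharges=5
Acc 12: bank1 row4 -> MISS (open row4); precharges=6

Answer: M M M M M H H H M H M M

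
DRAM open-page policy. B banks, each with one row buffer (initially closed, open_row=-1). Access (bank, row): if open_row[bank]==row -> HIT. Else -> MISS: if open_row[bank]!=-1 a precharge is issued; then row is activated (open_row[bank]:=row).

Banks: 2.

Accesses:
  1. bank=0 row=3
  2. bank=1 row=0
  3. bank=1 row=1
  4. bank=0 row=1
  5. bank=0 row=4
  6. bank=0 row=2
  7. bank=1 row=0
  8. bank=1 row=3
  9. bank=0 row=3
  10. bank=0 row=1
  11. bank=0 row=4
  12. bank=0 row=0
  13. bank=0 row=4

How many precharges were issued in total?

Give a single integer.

Acc 1: bank0 row3 -> MISS (open row3); precharges=0
Acc 2: bank1 row0 -> MISS (open row0); precharges=0
Acc 3: bank1 row1 -> MISS (open row1); precharges=1
Acc 4: bank0 row1 -> MISS (open row1); precharges=2
Acc 5: bank0 row4 -> MISS (open row4); precharges=3
Acc 6: bank0 row2 -> MISS (open row2); precharges=4
Acc 7: bank1 row0 -> MISS (open row0); precharges=5
Acc 8: bank1 row3 -> MISS (open row3); precharges=6
Acc 9: bank0 row3 -> MISS (open row3); precharges=7
Acc 10: bank0 row1 -> MISS (open row1); precharges=8
Acc 11: bank0 row4 -> MISS (open row4); precharges=9
Acc 12: bank0 row0 -> MISS (open row0); precharges=10
Acc 13: bank0 row4 -> MISS (open row4); precharges=11

Answer: 11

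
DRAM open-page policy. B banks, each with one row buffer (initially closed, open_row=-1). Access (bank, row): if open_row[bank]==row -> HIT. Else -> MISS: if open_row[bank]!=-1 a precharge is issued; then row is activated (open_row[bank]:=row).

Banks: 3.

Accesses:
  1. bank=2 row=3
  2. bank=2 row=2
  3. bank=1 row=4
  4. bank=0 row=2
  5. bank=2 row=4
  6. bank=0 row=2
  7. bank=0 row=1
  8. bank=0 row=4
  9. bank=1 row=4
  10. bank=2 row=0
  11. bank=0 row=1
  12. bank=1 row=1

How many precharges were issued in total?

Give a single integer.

Answer: 7

Derivation:
Acc 1: bank2 row3 -> MISS (open row3); precharges=0
Acc 2: bank2 row2 -> MISS (open row2); precharges=1
Acc 3: bank1 row4 -> MISS (open row4); precharges=1
Acc 4: bank0 row2 -> MISS (open row2); precharges=1
Acc 5: bank2 row4 -> MISS (open row4); precharges=2
Acc 6: bank0 row2 -> HIT
Acc 7: bank0 row1 -> MISS (open row1); precharges=3
Acc 8: bank0 row4 -> MISS (open row4); precharges=4
Acc 9: bank1 row4 -> HIT
Acc 10: bank2 row0 -> MISS (open row0); precharges=5
Acc 11: bank0 row1 -> MISS (open row1); precharges=6
Acc 12: bank1 row1 -> MISS (open row1); precharges=7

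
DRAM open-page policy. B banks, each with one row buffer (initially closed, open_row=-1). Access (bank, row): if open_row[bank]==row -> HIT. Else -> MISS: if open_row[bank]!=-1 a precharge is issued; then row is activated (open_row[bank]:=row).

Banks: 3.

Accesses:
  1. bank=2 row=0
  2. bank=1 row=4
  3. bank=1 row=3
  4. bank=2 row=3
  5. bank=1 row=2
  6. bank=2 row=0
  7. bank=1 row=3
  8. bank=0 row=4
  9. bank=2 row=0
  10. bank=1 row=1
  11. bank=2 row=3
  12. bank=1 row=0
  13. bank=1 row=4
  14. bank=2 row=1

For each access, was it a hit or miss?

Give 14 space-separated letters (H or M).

Acc 1: bank2 row0 -> MISS (open row0); precharges=0
Acc 2: bank1 row4 -> MISS (open row4); precharges=0
Acc 3: bank1 row3 -> MISS (open row3); precharges=1
Acc 4: bank2 row3 -> MISS (open row3); precharges=2
Acc 5: bank1 row2 -> MISS (open row2); precharges=3
Acc 6: bank2 row0 -> MISS (open row0); precharges=4
Acc 7: bank1 row3 -> MISS (open row3); precharges=5
Acc 8: bank0 row4 -> MISS (open row4); precharges=5
Acc 9: bank2 row0 -> HIT
Acc 10: bank1 row1 -> MISS (open row1); precharges=6
Acc 11: bank2 row3 -> MISS (open row3); precharges=7
Acc 12: bank1 row0 -> MISS (open row0); precharges=8
Acc 13: bank1 row4 -> MISS (open row4); precharges=9
Acc 14: bank2 row1 -> MISS (open row1); precharges=10

Answer: M M M M M M M M H M M M M M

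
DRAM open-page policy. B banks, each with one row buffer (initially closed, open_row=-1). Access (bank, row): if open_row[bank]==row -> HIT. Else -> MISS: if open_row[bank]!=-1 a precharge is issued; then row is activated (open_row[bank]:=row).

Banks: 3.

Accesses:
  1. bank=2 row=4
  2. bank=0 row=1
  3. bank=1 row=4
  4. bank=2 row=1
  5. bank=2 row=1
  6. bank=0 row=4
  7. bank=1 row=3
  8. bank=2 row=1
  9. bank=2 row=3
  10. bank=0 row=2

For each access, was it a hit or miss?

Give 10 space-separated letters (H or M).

Answer: M M M M H M M H M M

Derivation:
Acc 1: bank2 row4 -> MISS (open row4); precharges=0
Acc 2: bank0 row1 -> MISS (open row1); precharges=0
Acc 3: bank1 row4 -> MISS (open row4); precharges=0
Acc 4: bank2 row1 -> MISS (open row1); precharges=1
Acc 5: bank2 row1 -> HIT
Acc 6: bank0 row4 -> MISS (open row4); precharges=2
Acc 7: bank1 row3 -> MISS (open row3); precharges=3
Acc 8: bank2 row1 -> HIT
Acc 9: bank2 row3 -> MISS (open row3); precharges=4
Acc 10: bank0 row2 -> MISS (open row2); precharges=5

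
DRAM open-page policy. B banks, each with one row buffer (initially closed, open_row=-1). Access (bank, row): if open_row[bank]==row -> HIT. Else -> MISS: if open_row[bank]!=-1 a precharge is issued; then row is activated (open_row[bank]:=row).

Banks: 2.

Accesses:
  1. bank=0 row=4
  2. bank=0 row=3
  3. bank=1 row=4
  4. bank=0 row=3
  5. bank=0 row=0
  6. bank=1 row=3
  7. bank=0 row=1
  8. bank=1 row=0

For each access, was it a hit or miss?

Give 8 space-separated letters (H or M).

Acc 1: bank0 row4 -> MISS (open row4); precharges=0
Acc 2: bank0 row3 -> MISS (open row3); precharges=1
Acc 3: bank1 row4 -> MISS (open row4); precharges=1
Acc 4: bank0 row3 -> HIT
Acc 5: bank0 row0 -> MISS (open row0); precharges=2
Acc 6: bank1 row3 -> MISS (open row3); precharges=3
Acc 7: bank0 row1 -> MISS (open row1); precharges=4
Acc 8: bank1 row0 -> MISS (open row0); precharges=5

Answer: M M M H M M M M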